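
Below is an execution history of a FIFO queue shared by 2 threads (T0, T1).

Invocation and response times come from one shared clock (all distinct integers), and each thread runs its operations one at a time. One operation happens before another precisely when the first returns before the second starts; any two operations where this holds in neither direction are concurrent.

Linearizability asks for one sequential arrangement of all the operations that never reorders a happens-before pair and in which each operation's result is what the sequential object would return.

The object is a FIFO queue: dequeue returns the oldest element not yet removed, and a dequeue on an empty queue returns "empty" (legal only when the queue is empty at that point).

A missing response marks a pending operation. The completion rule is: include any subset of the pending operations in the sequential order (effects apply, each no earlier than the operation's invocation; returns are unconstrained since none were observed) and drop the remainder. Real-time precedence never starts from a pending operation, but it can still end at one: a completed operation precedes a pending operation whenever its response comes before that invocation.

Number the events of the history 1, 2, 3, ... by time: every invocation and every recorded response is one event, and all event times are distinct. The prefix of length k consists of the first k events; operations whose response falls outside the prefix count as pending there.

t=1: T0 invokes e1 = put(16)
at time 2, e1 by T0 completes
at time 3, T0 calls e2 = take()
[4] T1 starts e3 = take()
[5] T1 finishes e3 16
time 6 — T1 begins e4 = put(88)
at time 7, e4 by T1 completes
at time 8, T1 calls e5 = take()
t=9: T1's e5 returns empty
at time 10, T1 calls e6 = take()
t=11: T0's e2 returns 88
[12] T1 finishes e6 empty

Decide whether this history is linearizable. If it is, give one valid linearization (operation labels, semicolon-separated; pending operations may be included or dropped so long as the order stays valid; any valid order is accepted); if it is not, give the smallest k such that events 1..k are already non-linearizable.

1. e1 put(16), leaving queue <16>
2. e3 take() → 16, leaving queue <>
3. e4 put(88), leaving queue <88>
4. e2 take() → 88, leaving queue <>
5. e5 take() → empty, leaving queue <>
6. e6 take() → empty, leaving queue <>

linearizable — witness: e1; e3; e4; e2; e5; e6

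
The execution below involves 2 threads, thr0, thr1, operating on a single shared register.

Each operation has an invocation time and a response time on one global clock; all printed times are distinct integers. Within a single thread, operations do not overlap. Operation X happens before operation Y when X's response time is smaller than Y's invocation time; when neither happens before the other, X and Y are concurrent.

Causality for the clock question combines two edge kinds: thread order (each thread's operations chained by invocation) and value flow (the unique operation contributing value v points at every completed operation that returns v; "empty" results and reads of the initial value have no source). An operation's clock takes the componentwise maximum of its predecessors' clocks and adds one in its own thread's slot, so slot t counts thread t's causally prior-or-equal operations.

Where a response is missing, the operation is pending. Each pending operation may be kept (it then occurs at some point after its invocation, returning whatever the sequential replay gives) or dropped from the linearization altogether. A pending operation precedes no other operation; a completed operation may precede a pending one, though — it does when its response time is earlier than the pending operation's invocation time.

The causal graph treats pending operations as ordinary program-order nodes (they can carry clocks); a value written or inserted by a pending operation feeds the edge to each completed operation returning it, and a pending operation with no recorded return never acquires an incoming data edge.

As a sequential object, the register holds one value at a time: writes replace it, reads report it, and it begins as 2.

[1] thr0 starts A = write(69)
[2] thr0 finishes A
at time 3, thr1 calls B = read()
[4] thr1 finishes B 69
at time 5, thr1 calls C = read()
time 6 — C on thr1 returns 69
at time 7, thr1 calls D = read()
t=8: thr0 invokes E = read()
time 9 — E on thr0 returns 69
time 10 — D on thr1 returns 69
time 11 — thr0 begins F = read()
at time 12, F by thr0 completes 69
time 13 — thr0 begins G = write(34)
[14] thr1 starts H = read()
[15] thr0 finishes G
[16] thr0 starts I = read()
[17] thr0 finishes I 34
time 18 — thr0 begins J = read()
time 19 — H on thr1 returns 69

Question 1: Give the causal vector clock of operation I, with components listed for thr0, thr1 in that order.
(5, 0)

no predecessors for A (invoked 1): thr0 increments from zero → (1, 0)
invoked at 3, B merges VC(A)=(1, 0) and bumps thr1's slot → (1, 1)
invoked at 8, E merges VC(A)=(1, 0) and bumps thr0's slot → (2, 0)
invoked at 5, C merges VC(A)=(1, 0), VC(B)=(1, 1) and bumps thr1's slot → (1, 2)
invoked at 11, F merges VC(A)=(1, 0), VC(E)=(2, 0) and bumps thr0's slot → (3, 0)
invoked at 7, D merges VC(A)=(1, 0), VC(C)=(1, 2) and bumps thr1's slot → (1, 3)
invoked at 13, G merges VC(F)=(3, 0) and bumps thr0's slot → (4, 0)
invoked at 14, H merges VC(A)=(1, 0), VC(D)=(1, 3) and bumps thr1's slot → (1, 4)
invoked at 16, I merges VC(G)=(4, 0) and bumps thr0's slot → (5, 0)
invoked at 18, J merges VC(I)=(5, 0) and bumps thr0's slot → (6, 0)
target: VC(I) = (5, 0)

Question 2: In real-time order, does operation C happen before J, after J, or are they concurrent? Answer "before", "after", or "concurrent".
before

C spans [5,6], J spans [18,…)
resp(C)=6 < inv(J)=18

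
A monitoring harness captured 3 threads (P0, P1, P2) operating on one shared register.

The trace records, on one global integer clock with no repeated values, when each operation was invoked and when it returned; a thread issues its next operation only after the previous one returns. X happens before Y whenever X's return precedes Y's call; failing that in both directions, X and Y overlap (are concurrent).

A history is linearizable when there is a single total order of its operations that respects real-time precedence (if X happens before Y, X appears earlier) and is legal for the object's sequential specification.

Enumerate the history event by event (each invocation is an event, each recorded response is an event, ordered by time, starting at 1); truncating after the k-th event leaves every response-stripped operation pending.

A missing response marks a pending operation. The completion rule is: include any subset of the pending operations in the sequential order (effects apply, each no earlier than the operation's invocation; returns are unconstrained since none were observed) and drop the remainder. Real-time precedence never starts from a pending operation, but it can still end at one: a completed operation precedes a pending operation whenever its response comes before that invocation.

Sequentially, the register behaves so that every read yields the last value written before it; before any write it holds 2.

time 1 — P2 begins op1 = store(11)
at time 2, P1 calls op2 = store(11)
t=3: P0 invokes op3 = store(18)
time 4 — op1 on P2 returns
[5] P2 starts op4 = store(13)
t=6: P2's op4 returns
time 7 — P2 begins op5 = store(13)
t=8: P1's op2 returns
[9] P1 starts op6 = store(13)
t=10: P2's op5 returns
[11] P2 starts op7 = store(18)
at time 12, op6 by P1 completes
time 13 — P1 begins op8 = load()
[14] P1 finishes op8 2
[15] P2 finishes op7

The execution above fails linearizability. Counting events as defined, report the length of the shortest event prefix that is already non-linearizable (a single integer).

one valid order for events 1..13 is op1, op2, op3, op4, op5, op6:
step 1: op1 store(11) — value 11
step 2: op2 store(11) — value 11
step 3: op3 store(18) (pending, included) — value 18
step 4: op4 store(13) — value 13
step 5: op5 store(13) — value 13
step 6: op6 store(13) — value 13
once event 14 joins (op8's response, time 14), exhaustive search finds no witness
including or dropping the 2 pending operations (op3, op7) in any combination fails
e.g. op1, op2, op4, op5, op6, op8 (pending dropped): illegal at step 6, since op8 load() → 2 cannot apply there
e.g. op1, op2, op4, op6, op5, op8 (pending dropped): illegal at step 6, since op8 load() → 2 cannot apply there

14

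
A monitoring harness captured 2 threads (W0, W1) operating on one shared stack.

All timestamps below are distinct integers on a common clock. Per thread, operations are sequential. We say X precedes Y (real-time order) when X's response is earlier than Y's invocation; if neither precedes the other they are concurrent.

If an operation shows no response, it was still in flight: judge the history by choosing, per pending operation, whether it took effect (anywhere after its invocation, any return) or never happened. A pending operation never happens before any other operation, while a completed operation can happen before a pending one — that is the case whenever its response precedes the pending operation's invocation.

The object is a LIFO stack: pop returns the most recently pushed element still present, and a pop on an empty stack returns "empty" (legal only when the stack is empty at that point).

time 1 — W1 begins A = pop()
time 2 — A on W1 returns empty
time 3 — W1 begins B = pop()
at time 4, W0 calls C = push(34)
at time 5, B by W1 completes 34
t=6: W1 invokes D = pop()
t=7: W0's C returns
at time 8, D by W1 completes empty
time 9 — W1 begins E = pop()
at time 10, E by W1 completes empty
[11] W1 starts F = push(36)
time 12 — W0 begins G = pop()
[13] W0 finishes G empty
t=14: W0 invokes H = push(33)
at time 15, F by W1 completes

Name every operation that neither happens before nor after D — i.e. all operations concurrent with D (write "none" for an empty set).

D spans [6,8]: anything still running between times 6 and 8 counts as concurrent
A [1,2]: before
B [3,5]: before
C [4,7]: concurrent
E [9,10]: after
F [11,15]: after
G [12,13]: after
H [14,…): after

C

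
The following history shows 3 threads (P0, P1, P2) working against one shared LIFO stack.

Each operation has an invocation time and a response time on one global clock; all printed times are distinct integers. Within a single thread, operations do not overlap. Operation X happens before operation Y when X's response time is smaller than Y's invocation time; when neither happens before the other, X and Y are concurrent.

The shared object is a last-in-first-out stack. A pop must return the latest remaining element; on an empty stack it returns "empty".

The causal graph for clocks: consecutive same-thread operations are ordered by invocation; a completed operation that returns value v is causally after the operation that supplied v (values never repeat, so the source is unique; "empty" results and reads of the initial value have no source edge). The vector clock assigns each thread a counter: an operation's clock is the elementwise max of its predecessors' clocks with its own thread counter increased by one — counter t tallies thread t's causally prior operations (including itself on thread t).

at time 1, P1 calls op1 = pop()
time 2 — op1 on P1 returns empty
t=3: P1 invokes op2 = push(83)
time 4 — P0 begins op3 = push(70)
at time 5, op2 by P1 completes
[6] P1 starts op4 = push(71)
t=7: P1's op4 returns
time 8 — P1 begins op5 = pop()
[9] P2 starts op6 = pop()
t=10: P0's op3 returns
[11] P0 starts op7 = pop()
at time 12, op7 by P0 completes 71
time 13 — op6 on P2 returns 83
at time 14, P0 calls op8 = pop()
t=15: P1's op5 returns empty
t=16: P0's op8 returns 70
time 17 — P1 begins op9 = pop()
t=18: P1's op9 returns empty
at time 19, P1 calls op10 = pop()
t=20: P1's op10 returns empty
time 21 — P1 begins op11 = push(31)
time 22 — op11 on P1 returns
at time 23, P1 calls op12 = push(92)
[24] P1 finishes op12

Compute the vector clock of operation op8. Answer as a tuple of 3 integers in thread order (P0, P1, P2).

invoked at 1, op1 has no predecessors; its own P1 bump gives (0, 1, 0)
invoked at 4, op3 has no predecessors; its own P0 bump gives (1, 0, 0)
invoked at 3, op2 merges VC(op1)=(0, 1, 0) and bumps P1's slot → (0, 2, 0)
invoked at 9, op6 merges VC(op2)=(0, 2, 0) and bumps P2's slot → (0, 2, 1)
invoked at 6, op4 merges VC(op2)=(0, 2, 0) and bumps P1's slot → (0, 3, 0)
invoked at 8, op5 merges VC(op4)=(0, 3, 0) and bumps P1's slot → (0, 4, 0)
invoked at 17, op9 merges VC(op5)=(0, 4, 0) and bumps P1's slot → (0, 5, 0)
invoked at 11, op7 merges VC(op3)=(1, 0, 0), VC(op4)=(0, 3, 0) and bumps P0's slot → (2, 3, 0)
invoked at 19, op10 merges VC(op9)=(0, 5, 0) and bumps P1's slot → (0, 6, 0)
invoked at 14, op8 merges VC(op3)=(1, 0, 0), VC(op7)=(2, 3, 0) and bumps P0's slot → (3, 3, 0)
invoked at 21, op11 merges VC(op10)=(0, 6, 0) and bumps P1's slot → (0, 7, 0)
invoked at 23, op12 merges VC(op11)=(0, 7, 0) and bumps P1's slot → (0, 8, 0)
target: VC(op8) = (3, 3, 0)

(3, 3, 0)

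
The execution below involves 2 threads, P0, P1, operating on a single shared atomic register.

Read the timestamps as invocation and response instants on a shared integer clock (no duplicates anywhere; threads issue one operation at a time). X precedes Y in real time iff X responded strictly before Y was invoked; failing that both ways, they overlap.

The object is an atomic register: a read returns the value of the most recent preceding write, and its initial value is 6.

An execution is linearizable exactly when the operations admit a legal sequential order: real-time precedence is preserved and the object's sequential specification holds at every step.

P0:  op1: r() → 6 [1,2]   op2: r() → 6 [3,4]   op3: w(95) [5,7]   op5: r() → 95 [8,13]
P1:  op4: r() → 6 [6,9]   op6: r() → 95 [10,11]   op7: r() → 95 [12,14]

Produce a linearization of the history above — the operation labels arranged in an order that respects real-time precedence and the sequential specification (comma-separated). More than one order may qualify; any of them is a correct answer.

step 1: op1 r() → 6 — value 6
step 2: op2 r() → 6 — value 6
step 3: op4 r() → 6 — value 6
step 4: op3 w(95) — value 95
step 5: op5 r() → 95 — value 95
step 6: op6 r() → 95 — value 95
step 7: op7 r() → 95 — value 95

op1, op2, op4, op3, op5, op6, op7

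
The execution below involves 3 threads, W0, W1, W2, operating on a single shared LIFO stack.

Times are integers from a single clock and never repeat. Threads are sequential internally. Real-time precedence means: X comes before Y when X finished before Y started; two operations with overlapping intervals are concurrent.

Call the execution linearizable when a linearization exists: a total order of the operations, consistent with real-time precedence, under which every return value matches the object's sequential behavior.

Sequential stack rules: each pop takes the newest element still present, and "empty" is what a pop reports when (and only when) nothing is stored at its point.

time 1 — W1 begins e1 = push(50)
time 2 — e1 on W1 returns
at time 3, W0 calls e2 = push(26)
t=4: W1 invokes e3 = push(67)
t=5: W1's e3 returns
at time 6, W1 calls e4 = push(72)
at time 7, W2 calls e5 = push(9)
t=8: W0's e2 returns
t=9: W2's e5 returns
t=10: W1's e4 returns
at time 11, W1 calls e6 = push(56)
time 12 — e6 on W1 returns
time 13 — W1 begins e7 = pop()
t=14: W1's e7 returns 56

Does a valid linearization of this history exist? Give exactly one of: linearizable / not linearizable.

witness order: e1, e2, e3, e4, e5, e6, e7
1. e1 push(50), leaving stack <50>
2. e2 push(26), leaving stack <50,26>
3. e3 push(67), leaving stack <50,26,67>
4. e4 push(72), leaving stack <50,26,67,72>
5. e5 push(9), leaving stack <50,26,67,72,9>
6. e6 push(56), leaving stack <50,26,67,72,9,56>
7. e7 pop() → 56, leaving stack <50,26,67,72,9>

linearizable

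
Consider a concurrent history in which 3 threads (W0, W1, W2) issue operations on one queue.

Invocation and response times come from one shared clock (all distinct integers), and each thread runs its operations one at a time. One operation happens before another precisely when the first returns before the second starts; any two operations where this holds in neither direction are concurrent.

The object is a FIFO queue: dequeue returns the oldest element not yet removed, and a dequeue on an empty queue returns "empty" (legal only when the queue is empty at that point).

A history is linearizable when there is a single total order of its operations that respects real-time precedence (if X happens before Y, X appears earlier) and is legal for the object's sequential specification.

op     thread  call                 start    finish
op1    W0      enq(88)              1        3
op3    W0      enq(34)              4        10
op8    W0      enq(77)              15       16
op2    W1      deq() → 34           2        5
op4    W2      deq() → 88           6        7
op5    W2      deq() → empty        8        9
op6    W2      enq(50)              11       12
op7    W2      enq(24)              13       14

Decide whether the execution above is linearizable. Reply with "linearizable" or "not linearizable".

not linearizable

already the first 5 events (up to op2's response at time 5) admit no linearization; the first 4 still do
checked exhaustively: 2 real-time-consistent orders of 2 completed operations, zero legal queue replays
no completion choice of the 1 pending operation (op3) rescues it — every subset was tried
sample order op1, op2 (pending dropped) stalls at step 2 — op2 deq() → 34 has no legal effect
sample order op2, op1 (pending dropped) stalls at step 1 — op2 deq() → 34 has no legal effect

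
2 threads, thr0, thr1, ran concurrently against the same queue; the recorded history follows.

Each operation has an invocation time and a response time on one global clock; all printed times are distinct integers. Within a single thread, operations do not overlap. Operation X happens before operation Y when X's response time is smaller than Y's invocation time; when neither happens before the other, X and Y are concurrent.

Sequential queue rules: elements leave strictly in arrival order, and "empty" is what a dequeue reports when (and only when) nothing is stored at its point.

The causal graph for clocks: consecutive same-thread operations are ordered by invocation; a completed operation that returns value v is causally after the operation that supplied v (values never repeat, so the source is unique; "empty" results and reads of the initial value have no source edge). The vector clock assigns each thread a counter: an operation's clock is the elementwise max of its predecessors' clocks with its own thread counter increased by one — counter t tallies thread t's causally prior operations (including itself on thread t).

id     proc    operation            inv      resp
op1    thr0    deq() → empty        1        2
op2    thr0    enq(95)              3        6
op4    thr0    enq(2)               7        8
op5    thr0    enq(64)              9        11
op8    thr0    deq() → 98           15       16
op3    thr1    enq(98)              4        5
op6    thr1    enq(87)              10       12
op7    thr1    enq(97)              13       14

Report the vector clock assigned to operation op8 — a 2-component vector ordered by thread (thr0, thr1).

no predecessors for op3 (invoked 4): thr1 increments from zero → (0, 1)
no predecessors for op1 (invoked 1): thr0 increments from zero → (1, 0)
from VC(op3)=(0, 1), op6 (invoked 10) maxes components and bumps thr1 → (0, 2)
from VC(op1)=(1, 0), op2 (invoked 3) maxes components and bumps thr0 → (2, 0)
from VC(op6)=(0, 2), op7 (invoked 13) maxes components and bumps thr1 → (0, 3)
from VC(op2)=(2, 0), op4 (invoked 7) maxes components and bumps thr0 → (3, 0)
from VC(op4)=(3, 0), op5 (invoked 9) maxes components and bumps thr0 → (4, 0)
from VC(op3)=(0, 1), VC(op5)=(4, 0), op8 (invoked 15) maxes components and bumps thr0 → (5, 1)
target: VC(op8) = (5, 1)

(5, 1)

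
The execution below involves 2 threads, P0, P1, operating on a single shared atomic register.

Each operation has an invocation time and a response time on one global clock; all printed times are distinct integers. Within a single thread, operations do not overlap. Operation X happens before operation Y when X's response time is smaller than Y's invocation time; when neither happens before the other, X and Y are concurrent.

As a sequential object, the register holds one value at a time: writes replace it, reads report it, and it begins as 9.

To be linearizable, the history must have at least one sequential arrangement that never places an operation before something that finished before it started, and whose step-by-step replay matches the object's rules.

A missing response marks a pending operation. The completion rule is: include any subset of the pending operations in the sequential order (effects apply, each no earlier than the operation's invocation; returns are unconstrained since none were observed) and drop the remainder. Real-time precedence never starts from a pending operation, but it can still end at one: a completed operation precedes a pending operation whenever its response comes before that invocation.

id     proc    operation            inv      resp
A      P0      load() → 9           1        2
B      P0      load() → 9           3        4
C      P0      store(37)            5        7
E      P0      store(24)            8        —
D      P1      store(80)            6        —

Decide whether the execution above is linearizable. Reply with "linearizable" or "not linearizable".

linearizable

a witness: A, B, C
after step 1 (A load() → 9): value 9
after step 2 (B load() → 9): value 9
after step 3 (C store(37)): value 37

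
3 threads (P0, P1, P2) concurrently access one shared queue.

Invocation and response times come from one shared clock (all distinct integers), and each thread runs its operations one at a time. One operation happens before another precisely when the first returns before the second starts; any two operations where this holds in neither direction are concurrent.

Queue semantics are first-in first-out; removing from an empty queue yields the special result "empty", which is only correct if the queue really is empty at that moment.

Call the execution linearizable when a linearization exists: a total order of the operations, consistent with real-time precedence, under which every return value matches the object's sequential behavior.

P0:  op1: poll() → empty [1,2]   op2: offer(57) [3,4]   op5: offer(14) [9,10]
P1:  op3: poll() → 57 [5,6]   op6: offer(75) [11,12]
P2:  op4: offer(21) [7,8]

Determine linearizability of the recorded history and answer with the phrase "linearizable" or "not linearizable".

a witness: op1, op2, op3, op4, op5, op6
1. op1 poll() → empty, leaving queue <>
2. op2 offer(57), leaving queue <57>
3. op3 poll() → 57, leaving queue <>
4. op4 offer(21), leaving queue <21>
5. op5 offer(14), leaving queue <21,14>
6. op6 offer(75), leaving queue <21,14,75>

linearizable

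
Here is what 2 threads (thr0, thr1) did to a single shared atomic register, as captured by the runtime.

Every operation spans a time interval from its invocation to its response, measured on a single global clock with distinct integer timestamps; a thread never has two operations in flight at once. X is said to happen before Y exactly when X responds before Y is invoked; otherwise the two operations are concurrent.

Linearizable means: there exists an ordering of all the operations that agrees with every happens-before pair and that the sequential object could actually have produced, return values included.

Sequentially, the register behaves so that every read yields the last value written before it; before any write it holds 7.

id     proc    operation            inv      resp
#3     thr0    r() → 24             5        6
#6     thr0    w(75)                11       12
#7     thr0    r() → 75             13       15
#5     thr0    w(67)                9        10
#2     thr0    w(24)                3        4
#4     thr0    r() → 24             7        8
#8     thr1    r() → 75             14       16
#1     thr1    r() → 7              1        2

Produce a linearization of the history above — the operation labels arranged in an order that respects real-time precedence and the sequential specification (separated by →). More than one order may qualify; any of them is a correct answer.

#1 → #2 → #3 → #4 → #5 → #6 → #7 → #8

1. #1 r() → 7, leaving value 7
2. #2 w(24), leaving value 24
3. #3 r() → 24, leaving value 24
4. #4 r() → 24, leaving value 24
5. #5 w(67), leaving value 67
6. #6 w(75), leaving value 75
7. #7 r() → 75, leaving value 75
8. #8 r() → 75, leaving value 75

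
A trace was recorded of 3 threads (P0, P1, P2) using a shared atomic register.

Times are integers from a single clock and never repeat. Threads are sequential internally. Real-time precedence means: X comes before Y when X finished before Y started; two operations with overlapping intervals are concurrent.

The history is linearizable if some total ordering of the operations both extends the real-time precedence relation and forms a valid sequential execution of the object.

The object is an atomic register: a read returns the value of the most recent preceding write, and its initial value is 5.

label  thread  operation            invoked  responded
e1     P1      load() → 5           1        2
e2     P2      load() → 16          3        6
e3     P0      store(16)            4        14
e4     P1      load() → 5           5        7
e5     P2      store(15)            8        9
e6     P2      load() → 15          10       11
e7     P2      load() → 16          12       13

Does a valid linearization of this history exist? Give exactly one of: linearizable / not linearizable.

events 1..12 are fine; event 13 — the response of e7 at time 13 — makes the prefix non-linearizable
no legal order exists: 2 real-time-consistent candidates over 6 completed atomic register operations, all rejected
completion choices over the 1 pending operation (e3) were checked; none helps
take e1, e2, e4, e5, e6, e7 (pending dropped): step 2 already fails, because e2 load() → 16 cannot occur there
take e1, e4, e2, e5, e6, e7 (pending dropped): step 3 already fails, because e2 load() → 16 cannot occur there

not linearizable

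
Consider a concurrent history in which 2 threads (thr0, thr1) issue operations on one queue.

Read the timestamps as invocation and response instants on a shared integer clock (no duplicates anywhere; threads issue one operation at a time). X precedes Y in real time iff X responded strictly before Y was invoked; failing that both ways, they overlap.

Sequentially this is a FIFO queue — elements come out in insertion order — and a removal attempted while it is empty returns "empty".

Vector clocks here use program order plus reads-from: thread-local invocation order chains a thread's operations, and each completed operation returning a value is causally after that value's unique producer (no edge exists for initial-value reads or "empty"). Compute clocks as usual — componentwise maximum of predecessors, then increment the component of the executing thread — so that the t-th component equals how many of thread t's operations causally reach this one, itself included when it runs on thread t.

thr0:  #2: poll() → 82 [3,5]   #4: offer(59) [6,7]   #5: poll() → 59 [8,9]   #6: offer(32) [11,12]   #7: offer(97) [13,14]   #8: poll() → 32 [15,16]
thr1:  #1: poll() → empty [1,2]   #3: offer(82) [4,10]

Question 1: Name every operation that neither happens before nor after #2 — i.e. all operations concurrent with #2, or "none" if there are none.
Answer: #3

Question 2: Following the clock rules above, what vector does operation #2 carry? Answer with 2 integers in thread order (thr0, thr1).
Answer: (1, 2)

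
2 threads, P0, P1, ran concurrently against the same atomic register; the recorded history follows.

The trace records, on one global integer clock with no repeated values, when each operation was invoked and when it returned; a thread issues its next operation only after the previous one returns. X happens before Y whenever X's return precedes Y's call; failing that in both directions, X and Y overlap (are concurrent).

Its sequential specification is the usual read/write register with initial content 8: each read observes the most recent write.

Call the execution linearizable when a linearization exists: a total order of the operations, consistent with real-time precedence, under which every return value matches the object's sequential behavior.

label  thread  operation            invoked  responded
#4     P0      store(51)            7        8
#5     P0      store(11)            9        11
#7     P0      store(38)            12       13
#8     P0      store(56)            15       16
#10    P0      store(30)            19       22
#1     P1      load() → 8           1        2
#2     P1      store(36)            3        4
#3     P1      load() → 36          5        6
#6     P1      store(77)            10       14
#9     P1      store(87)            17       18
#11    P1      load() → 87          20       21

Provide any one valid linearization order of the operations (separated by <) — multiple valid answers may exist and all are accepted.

after step 1 (#1 load() → 8): value 8
after step 2 (#2 store(36)): value 36
after step 3 (#3 load() → 36): value 36
after step 4 (#4 store(51)): value 51
after step 5 (#5 store(11)): value 11
after step 6 (#6 store(77)): value 77
after step 7 (#7 store(38)): value 38
after step 8 (#8 store(56)): value 56
after step 9 (#9 store(87)): value 87
after step 10 (#11 load() → 87): value 87
after step 11 (#10 store(30)): value 30

#1 < #2 < #3 < #4 < #5 < #6 < #7 < #8 < #9 < #11 < #10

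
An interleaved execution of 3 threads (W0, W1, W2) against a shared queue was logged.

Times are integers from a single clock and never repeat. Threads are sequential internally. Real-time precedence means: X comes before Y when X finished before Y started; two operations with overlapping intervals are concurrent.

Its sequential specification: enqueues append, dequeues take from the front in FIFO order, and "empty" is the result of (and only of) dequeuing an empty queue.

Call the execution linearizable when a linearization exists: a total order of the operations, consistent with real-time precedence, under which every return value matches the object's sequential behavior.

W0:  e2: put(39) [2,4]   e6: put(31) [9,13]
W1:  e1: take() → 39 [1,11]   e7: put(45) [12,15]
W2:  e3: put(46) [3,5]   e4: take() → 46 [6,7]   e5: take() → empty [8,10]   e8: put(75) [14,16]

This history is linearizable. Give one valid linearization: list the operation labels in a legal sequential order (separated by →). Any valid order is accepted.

e2 → e1 → e3 → e4 → e5 → e6 → e7 → e8

step 1: e2 put(39) — queue <39>
step 2: e1 take() → 39 — queue <>
step 3: e3 put(46) — queue <46>
step 4: e4 take() → 46 — queue <>
step 5: e5 take() → empty — queue <>
step 6: e6 put(31) — queue <31>
step 7: e7 put(45) — queue <31,45>
step 8: e8 put(75) — queue <31,45,75>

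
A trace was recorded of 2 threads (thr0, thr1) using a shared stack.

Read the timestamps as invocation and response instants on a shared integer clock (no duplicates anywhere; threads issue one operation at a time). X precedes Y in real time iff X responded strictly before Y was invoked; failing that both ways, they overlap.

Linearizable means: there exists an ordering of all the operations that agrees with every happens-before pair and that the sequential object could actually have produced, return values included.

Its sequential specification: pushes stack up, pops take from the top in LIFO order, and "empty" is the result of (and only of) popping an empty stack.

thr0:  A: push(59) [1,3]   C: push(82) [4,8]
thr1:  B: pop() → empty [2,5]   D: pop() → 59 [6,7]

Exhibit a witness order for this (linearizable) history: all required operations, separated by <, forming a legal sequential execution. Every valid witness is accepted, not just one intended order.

B < A < D < C

after step 1 (B pop() → empty): stack <>
after step 2 (A push(59)): stack <59>
after step 3 (D pop() → 59): stack <>
after step 4 (C push(82)): stack <82>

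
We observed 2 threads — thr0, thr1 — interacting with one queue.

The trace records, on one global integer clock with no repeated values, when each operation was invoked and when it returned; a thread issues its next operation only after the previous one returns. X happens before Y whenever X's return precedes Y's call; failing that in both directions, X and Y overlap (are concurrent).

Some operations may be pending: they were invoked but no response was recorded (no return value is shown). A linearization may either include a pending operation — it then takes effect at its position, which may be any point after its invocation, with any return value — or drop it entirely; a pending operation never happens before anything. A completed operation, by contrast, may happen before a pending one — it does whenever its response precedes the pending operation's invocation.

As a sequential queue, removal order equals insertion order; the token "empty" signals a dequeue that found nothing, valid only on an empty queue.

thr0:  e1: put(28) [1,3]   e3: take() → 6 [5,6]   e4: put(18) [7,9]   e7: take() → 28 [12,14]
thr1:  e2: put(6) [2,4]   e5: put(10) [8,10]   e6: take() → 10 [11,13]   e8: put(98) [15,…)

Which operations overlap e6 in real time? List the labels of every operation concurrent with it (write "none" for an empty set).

e6 runs from 11 to 13; window-overlapping ops are concurrent
e1 [1,3]: before
e2 [2,4]: before
e3 [5,6]: before
e4 [7,9]: before
e5 [8,10]: before
e7 [12,14]: concurrent
e8 [15,…): after

e7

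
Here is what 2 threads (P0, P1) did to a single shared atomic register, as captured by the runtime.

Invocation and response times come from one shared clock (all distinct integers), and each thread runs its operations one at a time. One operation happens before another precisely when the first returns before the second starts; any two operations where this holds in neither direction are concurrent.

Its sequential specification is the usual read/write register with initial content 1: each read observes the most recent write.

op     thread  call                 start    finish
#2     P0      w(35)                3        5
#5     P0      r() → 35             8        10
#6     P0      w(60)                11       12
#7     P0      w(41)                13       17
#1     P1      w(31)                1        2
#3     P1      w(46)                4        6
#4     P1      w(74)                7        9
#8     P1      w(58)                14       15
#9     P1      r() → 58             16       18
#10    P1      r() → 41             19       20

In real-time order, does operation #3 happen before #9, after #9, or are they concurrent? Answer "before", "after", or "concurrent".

before

#3 spans [4,6], #9 spans [16,18]
resp(#3)=6 < inv(#9)=16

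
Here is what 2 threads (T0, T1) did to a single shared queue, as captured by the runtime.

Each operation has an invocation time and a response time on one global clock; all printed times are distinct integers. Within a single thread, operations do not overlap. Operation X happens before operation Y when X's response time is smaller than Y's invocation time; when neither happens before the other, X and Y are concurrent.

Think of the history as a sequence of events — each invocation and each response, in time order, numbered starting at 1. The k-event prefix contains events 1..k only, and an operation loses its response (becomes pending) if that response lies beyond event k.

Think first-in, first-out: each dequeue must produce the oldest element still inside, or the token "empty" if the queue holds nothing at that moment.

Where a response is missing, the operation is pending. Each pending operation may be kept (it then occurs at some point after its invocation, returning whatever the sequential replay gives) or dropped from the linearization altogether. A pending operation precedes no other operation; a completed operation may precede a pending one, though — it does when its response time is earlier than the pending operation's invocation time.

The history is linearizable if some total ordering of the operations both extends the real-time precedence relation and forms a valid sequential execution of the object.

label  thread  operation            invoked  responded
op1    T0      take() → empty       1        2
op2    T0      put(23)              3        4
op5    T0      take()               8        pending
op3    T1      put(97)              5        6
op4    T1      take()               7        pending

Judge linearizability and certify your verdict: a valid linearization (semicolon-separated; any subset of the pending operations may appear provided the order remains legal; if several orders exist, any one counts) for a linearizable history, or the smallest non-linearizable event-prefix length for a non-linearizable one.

step 1: op1 take() → empty — queue <>
step 2: op2 put(23) — queue <23>
step 3: op3 put(97) — queue <23,97>

linearizable — witness: op1; op2; op3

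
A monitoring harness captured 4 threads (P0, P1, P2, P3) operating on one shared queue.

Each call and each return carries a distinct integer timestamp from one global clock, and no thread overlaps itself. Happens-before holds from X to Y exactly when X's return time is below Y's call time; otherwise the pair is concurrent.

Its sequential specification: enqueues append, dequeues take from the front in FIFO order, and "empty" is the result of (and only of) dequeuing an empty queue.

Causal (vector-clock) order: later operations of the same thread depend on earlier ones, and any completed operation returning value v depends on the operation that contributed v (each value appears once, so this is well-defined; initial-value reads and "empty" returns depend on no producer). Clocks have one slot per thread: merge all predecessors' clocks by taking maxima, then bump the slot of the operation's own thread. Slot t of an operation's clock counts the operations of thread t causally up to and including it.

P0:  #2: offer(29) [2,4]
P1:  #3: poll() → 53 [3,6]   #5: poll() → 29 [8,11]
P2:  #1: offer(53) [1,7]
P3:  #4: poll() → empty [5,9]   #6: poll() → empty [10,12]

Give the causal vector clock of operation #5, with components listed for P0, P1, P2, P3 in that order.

(1, 2, 1, 0)

#4, invoked 5, has no incoming edges; only P3's bump applies → (0, 0, 0, 1)
#1, invoked 1, has no incoming edges; only P2's bump applies → (0, 0, 1, 0)
#2, invoked 2, has no incoming edges; only P0's bump applies → (1, 0, 0, 0)
merge at #6 (invoked 10): VC(#4)=(0, 0, 0, 1), own-thread bump on P3 → (0, 0, 0, 2)
merge at #3 (invoked 3): VC(#1)=(0, 0, 1, 0), own-thread bump on P1 → (0, 1, 1, 0)
merge at #5 (invoked 8): VC(#2)=(1, 0, 0, 0), VC(#3)=(0, 1, 1, 0), own-thread bump on P1 → (1, 2, 1, 0)
target: VC(#5) = (1, 2, 1, 0)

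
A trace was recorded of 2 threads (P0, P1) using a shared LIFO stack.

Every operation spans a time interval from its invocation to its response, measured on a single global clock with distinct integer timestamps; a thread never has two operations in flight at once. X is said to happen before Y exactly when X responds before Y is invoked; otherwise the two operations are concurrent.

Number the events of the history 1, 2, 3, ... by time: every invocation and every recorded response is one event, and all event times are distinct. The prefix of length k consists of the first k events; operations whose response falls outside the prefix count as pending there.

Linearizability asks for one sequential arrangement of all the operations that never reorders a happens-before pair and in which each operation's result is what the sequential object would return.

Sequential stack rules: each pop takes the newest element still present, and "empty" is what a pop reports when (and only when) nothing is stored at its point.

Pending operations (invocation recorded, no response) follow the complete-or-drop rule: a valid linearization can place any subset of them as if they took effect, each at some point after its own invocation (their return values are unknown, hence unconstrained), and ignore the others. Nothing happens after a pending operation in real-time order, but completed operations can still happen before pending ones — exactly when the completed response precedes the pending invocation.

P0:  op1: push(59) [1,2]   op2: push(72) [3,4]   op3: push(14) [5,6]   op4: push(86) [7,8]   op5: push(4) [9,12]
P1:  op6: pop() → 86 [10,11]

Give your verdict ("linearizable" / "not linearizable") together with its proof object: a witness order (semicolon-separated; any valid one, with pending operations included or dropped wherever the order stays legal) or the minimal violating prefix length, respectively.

linearizable — witness: op1; op2; op3; op4; op6; op5

after step 1 (op1 push(59)): stack <59>
after step 2 (op2 push(72)): stack <59,72>
after step 3 (op3 push(14)): stack <59,72,14>
after step 4 (op4 push(86)): stack <59,72,14,86>
after step 5 (op6 pop() → 86): stack <59,72,14>
after step 6 (op5 push(4)): stack <59,72,14,4>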